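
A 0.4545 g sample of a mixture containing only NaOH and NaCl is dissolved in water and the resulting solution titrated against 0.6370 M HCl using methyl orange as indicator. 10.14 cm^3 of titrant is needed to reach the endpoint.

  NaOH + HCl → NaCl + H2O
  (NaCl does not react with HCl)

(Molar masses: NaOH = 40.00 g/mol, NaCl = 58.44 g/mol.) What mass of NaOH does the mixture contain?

0.2584 g

n(HCl) = 0.01014 × 0.6370 = 6.459 × 10^-3 mol
Let x = n(NaOH), y = n(NaCl).
Titrant: 1x = 6.459 × 10^-3;  mass: 40.00x + 58.44y = 0.4545
Solving, x = 6.459 × 10^-3 mol, y = 3.356 × 10^-3 mol
mass of NaOH = 6.459 × 10^-3 × 40.00 = 0.2584 g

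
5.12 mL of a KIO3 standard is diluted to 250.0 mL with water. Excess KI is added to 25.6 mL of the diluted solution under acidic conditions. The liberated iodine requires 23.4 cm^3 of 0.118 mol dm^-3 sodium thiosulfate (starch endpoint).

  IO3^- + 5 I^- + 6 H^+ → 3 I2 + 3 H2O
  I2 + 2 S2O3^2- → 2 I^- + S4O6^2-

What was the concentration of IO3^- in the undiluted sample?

0.878 mol/L

n(S2O3^2-) = 0.0234 × 0.118 = 2.76 × 10^-3 mol
n(I2) = n(S2O3^2-)/2 = 1.38 × 10^-3 mol
From the 1:3 ratio, n(IO3^-) in the aliquot = 1/3 × 1.38 × 10^-3 = 4.60 × 10^-4 mol
[IO3^-]_dilute = 4.60 × 10^-4 / 0.0256 = 0.0180 mol/L
[IO3^-]_original = 0.0180 × 250.0/5.12 = 0.878 mol/L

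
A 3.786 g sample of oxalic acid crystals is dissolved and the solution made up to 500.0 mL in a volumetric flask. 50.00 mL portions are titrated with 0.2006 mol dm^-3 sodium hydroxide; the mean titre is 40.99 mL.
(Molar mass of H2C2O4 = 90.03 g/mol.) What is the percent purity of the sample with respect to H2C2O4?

H2C2O4 + 2 NaOH → Na2C2O4 + 2 H2O
n(NaOH) per titration = 0.04099 × 0.2006 = 8.223 × 10^-3 mol
From the 1:2 ratio, n(H2C2O4) in each aliquot = 1/2 × 8.223 × 10^-3 = 4.111 × 10^-3 mol
n(H2C2O4) in the whole flask = 4.111 × 10^-3 × 500.0/50.00 = 0.04111 mol
mass of H2C2O4 = 0.04111 × 90.03 = 3.701 g
% H2C2O4 = 3.701 / 3.786 × 100 = 97.77 %

97.77 %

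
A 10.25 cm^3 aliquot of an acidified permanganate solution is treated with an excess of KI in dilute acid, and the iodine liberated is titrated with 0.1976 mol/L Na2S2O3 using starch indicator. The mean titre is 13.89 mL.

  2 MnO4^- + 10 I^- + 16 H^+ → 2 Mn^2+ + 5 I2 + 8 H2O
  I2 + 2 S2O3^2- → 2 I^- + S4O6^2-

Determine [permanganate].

0.05355 mol/L

n(S2O3^2-) = 0.01389 × 0.1976 = 2.745 × 10^-3 mol
n(I2) = n(S2O3^2-)/2 = 1.372 × 10^-3 mol
From the 2:5 ratio, n(MnO4^-) in the aliquot = 2/5 × 1.372 × 10^-3 = 5.489 × 10^-4 mol
[MnO4^-] = 5.489 × 10^-4 / 0.01025 = 0.05355 mol/L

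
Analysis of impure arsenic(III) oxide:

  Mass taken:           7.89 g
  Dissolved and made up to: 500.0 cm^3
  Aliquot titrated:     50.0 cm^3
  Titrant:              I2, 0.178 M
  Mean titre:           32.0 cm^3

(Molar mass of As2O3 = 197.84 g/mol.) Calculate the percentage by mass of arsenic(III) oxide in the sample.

71.4 %

As2O3 + 2 I2 + 2 H2O → As2O5 + 4 HI
n(I2) per titration = 0.0320 × 0.178 = 5.70 × 10^-3 mol
From the 1:2 ratio, n(As2O3) in each aliquot = 1/2 × 5.70 × 10^-3 = 2.85 × 10^-3 mol
n(As2O3) in the whole flask = 2.85 × 10^-3 × 500.0/50.0 = 0.0285 mol
mass of As2O3 = 0.0285 × 197.84 = 5.63 g
% As2O3 = 5.63 / 7.89 × 100 = 71.4 %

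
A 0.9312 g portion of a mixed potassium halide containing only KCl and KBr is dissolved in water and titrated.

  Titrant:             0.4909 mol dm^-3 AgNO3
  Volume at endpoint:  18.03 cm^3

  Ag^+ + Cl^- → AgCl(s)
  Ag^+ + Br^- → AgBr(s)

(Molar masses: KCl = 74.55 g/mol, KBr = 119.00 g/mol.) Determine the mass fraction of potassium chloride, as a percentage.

21.98 %

n(AgNO3) = 0.01803 × 0.4909 = 8.851 × 10^-3 mol
Let x = n(KCl), y = n(KBr).
Titrant: 1x + 1y = 8.851 × 10^-3;  mass: 74.55x + 119.00y = 0.9312
Solving, x = 2.746 × 10^-3 mol, y = 6.105 × 10^-3 mol
mass of KCl = 2.746 × 10^-3 × 74.55 = 0.2047 g
% KCl = 0.2047 / 0.9312 × 100 = 21.98 %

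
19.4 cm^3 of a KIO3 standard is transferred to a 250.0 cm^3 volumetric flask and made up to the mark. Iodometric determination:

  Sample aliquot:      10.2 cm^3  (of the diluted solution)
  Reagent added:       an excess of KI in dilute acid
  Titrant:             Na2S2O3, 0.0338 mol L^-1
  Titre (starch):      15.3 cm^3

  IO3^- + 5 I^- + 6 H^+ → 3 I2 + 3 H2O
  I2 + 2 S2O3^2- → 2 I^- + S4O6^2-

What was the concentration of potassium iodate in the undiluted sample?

n(S2O3^2-) = 0.0153 × 0.0338 = 5.17 × 10^-4 mol
n(I2) = n(S2O3^2-)/2 = 2.59 × 10^-4 mol
From the 1:3 ratio, n(IO3^-) in the aliquot = 1/3 × 2.59 × 10^-4 = 8.62 × 10^-5 mol
[IO3^-]_dilute = 8.62 × 10^-5 / 0.0102 = 0.00845 mol/L
[IO3^-]_original = 0.00845 × 250.0/19.4 = 0.109 mol/L

0.109 mol/L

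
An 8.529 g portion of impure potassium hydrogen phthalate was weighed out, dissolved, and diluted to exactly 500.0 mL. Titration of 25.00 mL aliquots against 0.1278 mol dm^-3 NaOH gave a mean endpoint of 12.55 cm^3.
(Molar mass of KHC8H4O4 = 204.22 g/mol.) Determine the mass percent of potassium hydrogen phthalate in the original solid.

76.81 %

KHC8H4O4 + NaOH → KNaC8H4O4 + H2O
n(NaOH) per titration = 0.01255 × 0.1278 = 1.604 × 10^-3 mol
n(KHC8H4O4) in each aliquot = 1.604 × 10^-3 mol (1:1 ratio)
n(KHC8H4O4) in the whole flask = 1.604 × 10^-3 × 500.0/25.00 = 0.03208 mol
mass of KHC8H4O4 = 0.03208 × 204.22 = 6.551 g
% KHC8H4O4 = 6.551 / 8.529 × 100 = 76.81 %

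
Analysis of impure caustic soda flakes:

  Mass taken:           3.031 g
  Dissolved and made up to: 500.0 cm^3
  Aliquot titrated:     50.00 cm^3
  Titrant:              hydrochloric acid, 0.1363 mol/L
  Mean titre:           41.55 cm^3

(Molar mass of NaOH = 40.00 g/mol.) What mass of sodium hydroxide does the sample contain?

NaOH + HCl → NaCl + H2O
n(HCl) per titration = 0.04155 × 0.1363 = 5.663 × 10^-3 mol
n(NaOH) in each aliquot = 5.663 × 10^-3 mol (1:1 ratio)
n(NaOH) in the whole flask = 5.663 × 10^-3 × 500.0/50.00 = 0.05663 mol
mass of NaOH = 0.05663 × 40.00 = 2.265 g

2.265 g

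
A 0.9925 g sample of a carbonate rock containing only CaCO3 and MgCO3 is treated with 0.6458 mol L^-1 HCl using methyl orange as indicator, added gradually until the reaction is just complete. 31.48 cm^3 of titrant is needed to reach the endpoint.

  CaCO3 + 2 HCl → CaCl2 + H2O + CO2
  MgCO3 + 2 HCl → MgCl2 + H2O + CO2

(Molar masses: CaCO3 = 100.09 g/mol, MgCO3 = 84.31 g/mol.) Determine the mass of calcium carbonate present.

n(HCl) = 0.03148 × 0.6458 = 0.02033 mol
Let x = n(CaCO3), y = n(MgCO3).
Titrant: 2x + 2y = 0.02033;  mass: 100.09x + 84.31y = 0.9925
Solving, x = 8.587 × 10^-3 mol, y = 1.578 × 10^-3 mol
mass of CaCO3 = 8.587 × 10^-3 × 100.09 = 0.8594 g

0.8594 g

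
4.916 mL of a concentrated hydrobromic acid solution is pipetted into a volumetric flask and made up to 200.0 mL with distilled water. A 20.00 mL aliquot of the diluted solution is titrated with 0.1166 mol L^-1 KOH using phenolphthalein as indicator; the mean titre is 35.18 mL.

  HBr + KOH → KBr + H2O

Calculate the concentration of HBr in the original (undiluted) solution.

n(KOH) = 0.03518 × 0.1166 = 4.102 × 10^-3 mol
n(HBr) in the aliquot = 4.102 × 10^-3 mol (1:1 ratio)
[HBr]_dilute = 4.102 × 10^-3 / 0.02000 = 0.2051 mol/L
Dilution factor = 200.0 / 4.916 = 40.68
[HBr]_stock = 0.2051 × 40.68 = 8.344 mol/L

8.344 mol/L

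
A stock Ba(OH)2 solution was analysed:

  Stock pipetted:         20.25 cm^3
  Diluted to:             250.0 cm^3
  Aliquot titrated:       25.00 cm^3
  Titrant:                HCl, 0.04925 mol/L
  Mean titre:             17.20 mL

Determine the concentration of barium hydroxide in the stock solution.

Ba(OH)2 + 2 HCl → BaCl2 + 2 H2O
n(HCl) = 0.01720 × 0.04925 = 8.471 × 10^-4 mol
From the 1:2 ratio, n(Ba(OH)2) in the aliquot = 1/2 × 8.471 × 10^-4 = 4.235 × 10^-4 mol
[Ba(OH)2]_dilute = 4.235 × 10^-4 / 0.02500 = 0.01694 mol/L
Dilution factor = 250.0 / 20.25 = 12.35
[Ba(OH)2]_stock = 0.01694 × 12.35 = 0.2092 mol/L

0.2092 mol/L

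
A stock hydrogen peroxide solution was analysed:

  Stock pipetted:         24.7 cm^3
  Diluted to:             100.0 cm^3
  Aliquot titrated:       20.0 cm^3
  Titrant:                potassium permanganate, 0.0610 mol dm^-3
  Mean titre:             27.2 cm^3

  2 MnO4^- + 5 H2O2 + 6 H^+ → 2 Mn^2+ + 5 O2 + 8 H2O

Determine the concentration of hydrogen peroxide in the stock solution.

0.840 mol/L

n(KMnO4) = 0.0272 × 0.0610 = 1.66 × 10^-3 mol
From the 5:2 ratio, n(H2O2) in the aliquot = 5/2 × 1.66 × 10^-3 = 4.15 × 10^-3 mol
[H2O2]_dilute = 4.15 × 10^-3 / 0.0200 = 0.207 mol/L
Dilution factor = 100.0 / 24.7 = 4.049
[H2O2]_stock = 0.207 × 4.049 = 0.840 mol/L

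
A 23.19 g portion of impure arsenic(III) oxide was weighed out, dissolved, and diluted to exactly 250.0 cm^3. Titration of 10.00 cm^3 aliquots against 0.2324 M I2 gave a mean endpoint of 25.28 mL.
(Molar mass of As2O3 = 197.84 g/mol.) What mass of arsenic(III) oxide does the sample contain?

14.53 g

As2O3 + 2 I2 + 2 H2O → As2O5 + 4 HI
n(I2) per titration = 0.02528 × 0.2324 = 5.875 × 10^-3 mol
From the 1:2 ratio, n(As2O3) in each aliquot = 1/2 × 5.875 × 10^-3 = 2.938 × 10^-3 mol
n(As2O3) in the whole flask = 2.938 × 10^-3 × 250.0/10.00 = 0.07344 mol
mass of As2O3 = 0.07344 × 197.84 = 14.53 g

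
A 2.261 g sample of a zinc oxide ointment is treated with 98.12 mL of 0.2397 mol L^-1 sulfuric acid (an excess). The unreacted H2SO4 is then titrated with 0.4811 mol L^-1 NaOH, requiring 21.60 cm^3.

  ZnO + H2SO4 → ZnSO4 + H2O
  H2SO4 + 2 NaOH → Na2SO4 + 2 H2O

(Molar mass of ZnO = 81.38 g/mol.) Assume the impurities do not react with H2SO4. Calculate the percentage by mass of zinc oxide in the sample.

65.95 %

n(H2SO4) added = 0.09812 × 0.2397 = 0.02352 mol
n(NaOH) used in back-titration = 0.02160 × 0.4811 = 0.01039 mol
From the 1:2 ratio, n(H2SO4) left over = 1/2 × 0.01039 = 5.196 × 10^-3 mol
n(H2SO4) consumed by analyte = 0.02352 − 5.196 × 10^-3 = 0.01832 mol
n(ZnO) = 0.01832 mol (1:1 ratio)
mass of ZnO = 0.01832 × 81.38 = 1.491 g
% ZnO = 1.491 / 2.261 × 100 = 65.95 %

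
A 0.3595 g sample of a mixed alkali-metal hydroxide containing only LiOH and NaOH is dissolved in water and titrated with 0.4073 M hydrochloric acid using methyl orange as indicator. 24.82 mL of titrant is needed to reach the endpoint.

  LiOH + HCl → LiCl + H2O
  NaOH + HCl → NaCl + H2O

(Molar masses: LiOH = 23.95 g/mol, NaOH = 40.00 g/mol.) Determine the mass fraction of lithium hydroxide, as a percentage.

n(HCl) = 0.02482 × 0.4073 = 0.01011 mol
Let x = n(LiOH), y = n(NaOH).
Titrant: 1x + 1y = 0.01011;  mass: 23.95x + 40.00y = 0.3595
Solving, x = 2.795 × 10^-3 mol, y = 7.314 × 10^-3 mol
mass of LiOH = 2.795 × 10^-3 × 23.95 = 0.06695 g
% LiOH = 0.06695 / 0.3595 × 100 = 18.62 %

18.62 %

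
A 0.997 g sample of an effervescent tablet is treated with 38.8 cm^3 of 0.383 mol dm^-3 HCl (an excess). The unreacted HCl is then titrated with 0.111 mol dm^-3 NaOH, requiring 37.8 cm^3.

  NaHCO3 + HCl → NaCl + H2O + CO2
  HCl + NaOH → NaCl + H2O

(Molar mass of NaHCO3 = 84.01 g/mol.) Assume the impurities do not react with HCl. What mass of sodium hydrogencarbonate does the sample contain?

n(HCl) added = 0.0388 × 0.383 = 0.0149 mol
n(NaOH) used in back-titration = 0.0378 × 0.111 = 4.20 × 10^-3 mol
n(HCl) left over = 4.20 × 10^-3 mol (1:1 ratio)
n(HCl) consumed by analyte = 0.0149 − 4.20 × 10^-3 = 0.0107 mol
n(NaHCO3) = 0.0107 mol (1:1 ratio)
mass of NaHCO3 = 0.0107 × 84.01 = 0.896 g

0.896 g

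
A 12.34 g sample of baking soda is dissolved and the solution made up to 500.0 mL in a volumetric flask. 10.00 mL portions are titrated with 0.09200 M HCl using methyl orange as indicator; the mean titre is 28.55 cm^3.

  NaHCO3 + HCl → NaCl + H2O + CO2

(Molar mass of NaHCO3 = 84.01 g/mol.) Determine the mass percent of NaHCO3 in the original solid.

n(HCl) per titration = 0.02855 × 0.09200 = 2.627 × 10^-3 mol
n(NaHCO3) in each aliquot = 2.627 × 10^-3 mol (1:1 ratio)
n(NaHCO3) in the whole flask = 2.627 × 10^-3 × 500.0/10.00 = 0.1313 mol
mass of NaHCO3 = 0.1313 × 84.01 = 11.03 g
% NaHCO3 = 11.03 / 12.34 × 100 = 89.41 %

89.41 %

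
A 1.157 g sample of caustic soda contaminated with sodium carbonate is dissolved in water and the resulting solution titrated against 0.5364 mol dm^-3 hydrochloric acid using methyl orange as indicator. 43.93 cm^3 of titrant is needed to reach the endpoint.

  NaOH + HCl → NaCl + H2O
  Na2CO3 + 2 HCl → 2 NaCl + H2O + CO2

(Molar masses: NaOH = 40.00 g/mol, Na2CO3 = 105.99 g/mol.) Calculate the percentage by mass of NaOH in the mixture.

24.42 %

n(HCl) = 0.04393 × 0.5364 = 0.02356 mol
Let x = n(NaOH), y = n(Na2CO3).
Titrant: 1x + 2y = 0.02356;  mass: 40.00x + 105.99y = 1.157
Solving, x = 7.062 × 10^-3 mol, y = 8.251 × 10^-3 mol
mass of NaOH = 7.062 × 10^-3 × 40.00 = 0.2825 g
% NaOH = 0.2825 / 1.157 × 100 = 24.42 %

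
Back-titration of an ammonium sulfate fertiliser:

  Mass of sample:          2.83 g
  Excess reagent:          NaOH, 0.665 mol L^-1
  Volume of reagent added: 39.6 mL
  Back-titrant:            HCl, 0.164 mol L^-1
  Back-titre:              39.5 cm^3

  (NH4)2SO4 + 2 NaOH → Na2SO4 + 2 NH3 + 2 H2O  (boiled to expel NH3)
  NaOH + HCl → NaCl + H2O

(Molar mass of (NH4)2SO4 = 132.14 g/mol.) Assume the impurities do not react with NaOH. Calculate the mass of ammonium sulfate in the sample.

1.31 g

n(NaOH) added = 0.0396 × 0.665 = 0.0263 mol
n(HCl) used in back-titration = 0.0395 × 0.164 = 6.48 × 10^-3 mol
n(NaOH) left over = 6.48 × 10^-3 mol (1:1 ratio)
n(NaOH) consumed by analyte = 0.0263 − 6.48 × 10^-3 = 0.0199 mol
From the 1:2 ratio, n((NH4)2SO4) = 1/2 × 0.0199 = 9.93 × 10^-3 mol
mass of (NH4)2SO4 = 9.93 × 10^-3 × 132.14 = 1.31 g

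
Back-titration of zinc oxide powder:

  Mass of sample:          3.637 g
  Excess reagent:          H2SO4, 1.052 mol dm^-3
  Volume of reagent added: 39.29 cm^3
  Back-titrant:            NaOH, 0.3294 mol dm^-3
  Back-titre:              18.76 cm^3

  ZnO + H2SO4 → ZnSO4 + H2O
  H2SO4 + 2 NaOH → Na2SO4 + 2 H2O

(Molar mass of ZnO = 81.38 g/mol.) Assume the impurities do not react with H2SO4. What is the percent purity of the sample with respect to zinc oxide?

n(H2SO4) added = 0.03929 × 1.052 = 0.04133 mol
n(NaOH) used in back-titration = 0.01876 × 0.3294 = 6.180 × 10^-3 mol
From the 1:2 ratio, n(H2SO4) left over = 1/2 × 6.180 × 10^-3 = 3.090 × 10^-3 mol
n(H2SO4) consumed by analyte = 0.04133 − 3.090 × 10^-3 = 0.03824 mol
n(ZnO) = 0.03824 mol (1:1 ratio)
mass of ZnO = 0.03824 × 81.38 = 3.112 g
% ZnO = 3.112 / 3.637 × 100 = 85.57 %

85.57 %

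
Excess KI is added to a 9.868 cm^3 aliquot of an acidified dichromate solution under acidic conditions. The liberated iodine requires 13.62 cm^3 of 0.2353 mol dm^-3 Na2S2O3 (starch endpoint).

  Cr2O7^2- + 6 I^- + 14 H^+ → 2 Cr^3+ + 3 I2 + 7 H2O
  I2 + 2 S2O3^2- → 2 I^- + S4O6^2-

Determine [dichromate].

0.05413 mol/L

n(S2O3^2-) = 0.01362 × 0.2353 = 3.205 × 10^-3 mol
n(I2) = n(S2O3^2-)/2 = 1.602 × 10^-3 mol
From the 1:3 ratio, n(Cr2O7^2-) in the aliquot = 1/3 × 1.602 × 10^-3 = 5.341 × 10^-4 mol
[Cr2O7^2-] = 5.341 × 10^-4 / 0.009868 = 0.05413 mol/L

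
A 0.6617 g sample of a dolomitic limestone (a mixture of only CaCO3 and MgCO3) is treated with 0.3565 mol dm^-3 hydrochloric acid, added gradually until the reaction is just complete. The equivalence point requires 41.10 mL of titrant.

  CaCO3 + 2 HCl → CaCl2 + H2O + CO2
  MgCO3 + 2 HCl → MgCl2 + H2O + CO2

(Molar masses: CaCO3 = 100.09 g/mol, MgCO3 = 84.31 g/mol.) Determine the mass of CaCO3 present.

0.2793 g

n(HCl) = 0.04110 × 0.3565 = 0.01465 mol
Let x = n(CaCO3), y = n(MgCO3).
Titrant: 2x + 2y = 0.01465;  mass: 100.09x + 84.31y = 0.6617
Solving, x = 2.791 × 10^-3 mol, y = 4.535 × 10^-3 mol
mass of CaCO3 = 2.791 × 10^-3 × 100.09 = 0.2793 g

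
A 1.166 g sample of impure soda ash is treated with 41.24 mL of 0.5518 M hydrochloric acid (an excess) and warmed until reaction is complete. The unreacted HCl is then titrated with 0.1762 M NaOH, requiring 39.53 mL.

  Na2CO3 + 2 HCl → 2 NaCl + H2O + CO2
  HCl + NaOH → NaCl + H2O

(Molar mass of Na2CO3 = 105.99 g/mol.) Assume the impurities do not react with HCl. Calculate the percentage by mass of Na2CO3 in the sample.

n(HCl) added = 0.04124 × 0.5518 = 0.02276 mol
n(NaOH) used in back-titration = 0.03953 × 0.1762 = 6.965 × 10^-3 mol
n(HCl) left over = 6.965 × 10^-3 mol (1:1 ratio)
n(HCl) consumed by analyte = 0.02276 − 6.965 × 10^-3 = 0.01579 mol
From the 1:2 ratio, n(Na2CO3) = 1/2 × 0.01579 = 7.896 × 10^-3 mol
mass of Na2CO3 = 7.896 × 10^-3 × 105.99 = 0.8368 g
% Na2CO3 = 0.8368 / 1.166 × 100 = 71.77 %

71.77 %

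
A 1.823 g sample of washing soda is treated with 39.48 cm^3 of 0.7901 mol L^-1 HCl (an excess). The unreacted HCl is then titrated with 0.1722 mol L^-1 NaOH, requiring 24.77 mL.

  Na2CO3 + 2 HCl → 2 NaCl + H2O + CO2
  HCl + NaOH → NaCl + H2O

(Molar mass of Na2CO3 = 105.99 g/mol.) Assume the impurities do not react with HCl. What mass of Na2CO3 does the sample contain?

1.427 g

n(HCl) added = 0.03948 × 0.7901 = 0.03119 mol
n(NaOH) used in back-titration = 0.02477 × 0.1722 = 4.265 × 10^-3 mol
n(HCl) left over = 4.265 × 10^-3 mol (1:1 ratio)
n(HCl) consumed by analyte = 0.03119 − 4.265 × 10^-3 = 0.02693 mol
From the 1:2 ratio, n(Na2CO3) = 1/2 × 0.02693 = 0.01346 mol
mass of Na2CO3 = 0.01346 × 105.99 = 1.427 g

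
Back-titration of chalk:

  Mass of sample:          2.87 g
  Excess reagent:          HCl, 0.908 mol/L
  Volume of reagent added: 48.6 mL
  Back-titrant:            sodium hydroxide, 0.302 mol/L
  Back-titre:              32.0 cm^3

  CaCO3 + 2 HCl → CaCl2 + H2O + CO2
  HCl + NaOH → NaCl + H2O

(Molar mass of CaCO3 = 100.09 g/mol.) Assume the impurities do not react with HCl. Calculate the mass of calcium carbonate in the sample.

n(HCl) added = 0.0486 × 0.908 = 0.0441 mol
n(NaOH) used in back-titration = 0.0320 × 0.302 = 9.66 × 10^-3 mol
n(HCl) left over = 9.66 × 10^-3 mol (1:1 ratio)
n(HCl) consumed by analyte = 0.0441 − 9.66 × 10^-3 = 0.0345 mol
From the 1:2 ratio, n(CaCO3) = 1/2 × 0.0345 = 0.0172 mol
mass of CaCO3 = 0.0172 × 100.09 = 1.72 g

1.72 g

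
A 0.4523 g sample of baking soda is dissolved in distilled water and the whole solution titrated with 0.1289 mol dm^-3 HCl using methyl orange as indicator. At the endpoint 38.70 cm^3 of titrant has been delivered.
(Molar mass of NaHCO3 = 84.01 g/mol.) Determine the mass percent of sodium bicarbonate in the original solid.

92.65 %

NaHCO3 + HCl → NaCl + H2O + CO2
n(HCl) = 0.03870 L × 0.1289 mol/L = 4.988 × 10^-3 mol
n(NaHCO3) = 4.988 × 10^-3 mol (1:1 ratio)
mass of NaHCO3 = 4.988 × 10^-3 × 84.01 g/mol = 0.4191 g
% NaHCO3 = 0.4191 / 0.4523 × 100 = 92.65 %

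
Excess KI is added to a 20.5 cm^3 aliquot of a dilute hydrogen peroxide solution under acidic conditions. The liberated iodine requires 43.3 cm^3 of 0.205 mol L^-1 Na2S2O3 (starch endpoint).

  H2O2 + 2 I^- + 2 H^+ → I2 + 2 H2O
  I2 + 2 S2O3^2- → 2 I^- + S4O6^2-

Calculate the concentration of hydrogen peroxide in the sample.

n(S2O3^2-) = 0.0433 × 0.205 = 8.88 × 10^-3 mol
n(I2) = n(S2O3^2-)/2 = 4.44 × 10^-3 mol
n(H2O2) in the aliquot = 4.44 × 10^-3 mol (1:1 ratio)
[H2O2] = 4.44 × 10^-3 / 0.0205 = 0.216 mol/L

0.216 mol/L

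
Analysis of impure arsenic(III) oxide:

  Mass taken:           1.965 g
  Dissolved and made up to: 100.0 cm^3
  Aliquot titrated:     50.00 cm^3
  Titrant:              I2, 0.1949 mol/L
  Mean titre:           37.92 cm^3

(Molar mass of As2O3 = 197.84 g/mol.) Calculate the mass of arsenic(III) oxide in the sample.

As2O3 + 2 I2 + 2 H2O → As2O5 + 4 HI
n(I2) per titration = 0.03792 × 0.1949 = 7.391 × 10^-3 mol
From the 1:2 ratio, n(As2O3) in each aliquot = 1/2 × 7.391 × 10^-3 = 3.695 × 10^-3 mol
n(As2O3) in the whole flask = 3.695 × 10^-3 × 100.0/50.00 = 7.391 × 10^-3 mol
mass of As2O3 = 7.391 × 10^-3 × 197.84 = 1.462 g

1.462 g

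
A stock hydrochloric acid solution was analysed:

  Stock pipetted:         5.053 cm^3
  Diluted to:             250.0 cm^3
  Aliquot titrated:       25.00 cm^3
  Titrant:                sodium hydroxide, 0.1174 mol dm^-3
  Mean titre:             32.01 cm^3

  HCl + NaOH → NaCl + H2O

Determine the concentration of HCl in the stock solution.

n(NaOH) = 0.03201 × 0.1174 = 3.758 × 10^-3 mol
n(HCl) in the aliquot = 3.758 × 10^-3 mol (1:1 ratio)
[HCl]_dilute = 3.758 × 10^-3 / 0.02500 = 0.1503 mol/L
Dilution factor = 250.0 / 5.053 = 49.48
[HCl]_stock = 0.1503 × 49.48 = 7.437 mol/L

7.437 mol/L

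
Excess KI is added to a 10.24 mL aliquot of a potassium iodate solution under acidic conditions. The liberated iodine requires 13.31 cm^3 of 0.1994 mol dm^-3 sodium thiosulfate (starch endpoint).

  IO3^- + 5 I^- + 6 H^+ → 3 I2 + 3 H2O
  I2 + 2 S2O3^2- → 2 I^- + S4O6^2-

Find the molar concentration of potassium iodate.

0.04320 mol/L

n(S2O3^2-) = 0.01331 × 0.1994 = 2.654 × 10^-3 mol
n(I2) = n(S2O3^2-)/2 = 1.327 × 10^-3 mol
From the 1:3 ratio, n(IO3^-) in the aliquot = 1/3 × 1.327 × 10^-3 = 4.423 × 10^-4 mol
[IO3^-] = 4.423 × 10^-4 / 0.01024 = 0.04320 mol/L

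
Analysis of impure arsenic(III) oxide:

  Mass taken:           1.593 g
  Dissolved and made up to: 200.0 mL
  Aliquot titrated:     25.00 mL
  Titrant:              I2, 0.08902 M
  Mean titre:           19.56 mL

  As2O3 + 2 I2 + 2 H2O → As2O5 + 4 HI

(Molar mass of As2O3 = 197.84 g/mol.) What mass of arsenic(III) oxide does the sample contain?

n(I2) per titration = 0.01956 × 0.08902 = 1.741 × 10^-3 mol
From the 1:2 ratio, n(As2O3) in each aliquot = 1/2 × 1.741 × 10^-3 = 8.706 × 10^-4 mol
n(As2O3) in the whole flask = 8.706 × 10^-4 × 200.0/25.00 = 6.965 × 10^-3 mol
mass of As2O3 = 6.965 × 10^-3 × 197.84 = 1.378 g

1.378 g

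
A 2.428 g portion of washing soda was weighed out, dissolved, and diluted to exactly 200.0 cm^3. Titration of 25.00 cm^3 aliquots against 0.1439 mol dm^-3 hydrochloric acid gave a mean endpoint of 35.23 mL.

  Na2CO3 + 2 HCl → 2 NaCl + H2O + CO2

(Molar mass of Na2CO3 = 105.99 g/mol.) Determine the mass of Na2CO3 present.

n(HCl) per titration = 0.03523 × 0.1439 = 5.070 × 10^-3 mol
From the 1:2 ratio, n(Na2CO3) in each aliquot = 1/2 × 5.070 × 10^-3 = 2.535 × 10^-3 mol
n(Na2CO3) in the whole flask = 2.535 × 10^-3 × 200.0/25.00 = 0.02028 mol
mass of Na2CO3 = 0.02028 × 105.99 = 2.149 g

2.149 g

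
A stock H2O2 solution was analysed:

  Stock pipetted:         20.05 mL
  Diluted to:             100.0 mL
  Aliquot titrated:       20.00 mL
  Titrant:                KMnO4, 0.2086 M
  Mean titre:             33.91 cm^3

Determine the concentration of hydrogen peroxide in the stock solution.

4.410 M

2 MnO4^- + 5 H2O2 + 6 H^+ → 2 Mn^2+ + 5 O2 + 8 H2O
n(KMnO4) = 0.03391 × 0.2086 = 7.074 × 10^-3 mol
From the 5:2 ratio, n(H2O2) in the aliquot = 5/2 × 7.074 × 10^-3 = 0.01768 mol
[H2O2]_dilute = 0.01768 / 0.02000 = 0.8842 mol/L
Dilution factor = 100.0 / 20.05 = 4.988
[H2O2]_stock = 0.8842 × 4.988 = 4.410 mol/L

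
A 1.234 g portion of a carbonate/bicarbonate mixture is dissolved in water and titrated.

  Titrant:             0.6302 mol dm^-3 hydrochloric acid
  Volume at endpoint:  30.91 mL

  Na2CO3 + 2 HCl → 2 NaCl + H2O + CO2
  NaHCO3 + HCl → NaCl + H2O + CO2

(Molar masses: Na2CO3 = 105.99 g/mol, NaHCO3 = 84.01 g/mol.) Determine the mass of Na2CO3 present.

0.6877 g

n(HCl) = 0.03091 × 0.6302 = 0.01948 mol
Let x = n(Na2CO3), y = n(NaHCO3).
Titrant: 2x + 1y = 0.01948;  mass: 105.99x + 84.01y = 1.234
Solving, x = 6.488 × 10^-3 mol, y = 6.503 × 10^-3 mol
mass of Na2CO3 = 6.488 × 10^-3 × 105.99 = 0.6877 g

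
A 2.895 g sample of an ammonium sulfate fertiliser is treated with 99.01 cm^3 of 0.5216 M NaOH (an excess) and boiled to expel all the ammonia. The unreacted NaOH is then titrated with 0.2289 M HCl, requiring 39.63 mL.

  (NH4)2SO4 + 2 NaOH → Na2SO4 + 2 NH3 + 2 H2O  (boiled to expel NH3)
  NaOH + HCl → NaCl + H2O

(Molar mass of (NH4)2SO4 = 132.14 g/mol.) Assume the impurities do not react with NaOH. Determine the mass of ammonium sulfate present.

n(NaOH) added = 0.09901 × 0.5216 = 0.05164 mol
n(HCl) used in back-titration = 0.03963 × 0.2289 = 9.071 × 10^-3 mol
n(NaOH) left over = 9.071 × 10^-3 mol (1:1 ratio)
n(NaOH) consumed by analyte = 0.05164 − 9.071 × 10^-3 = 0.04257 mol
From the 1:2 ratio, n((NH4)2SO4) = 1/2 × 0.04257 = 0.02129 mol
mass of (NH4)2SO4 = 0.02129 × 132.14 = 2.813 g

2.813 g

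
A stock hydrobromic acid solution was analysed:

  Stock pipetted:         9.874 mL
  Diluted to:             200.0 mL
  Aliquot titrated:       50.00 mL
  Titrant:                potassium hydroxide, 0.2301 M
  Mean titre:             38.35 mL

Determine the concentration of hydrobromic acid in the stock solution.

3.575 M

HBr + KOH → KBr + H2O
n(KOH) = 0.03835 × 0.2301 = 8.824 × 10^-3 mol
n(HBr) in the aliquot = 8.824 × 10^-3 mol (1:1 ratio)
[HBr]_dilute = 8.824 × 10^-3 / 0.05000 = 0.1765 mol/L
Dilution factor = 200.0 / 9.874 = 20.26
[HBr]_stock = 0.1765 × 20.26 = 3.575 mol/L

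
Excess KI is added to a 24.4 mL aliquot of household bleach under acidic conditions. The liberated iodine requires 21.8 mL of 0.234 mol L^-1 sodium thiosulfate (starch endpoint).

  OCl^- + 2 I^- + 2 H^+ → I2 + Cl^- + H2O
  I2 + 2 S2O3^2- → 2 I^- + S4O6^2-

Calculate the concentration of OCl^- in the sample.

0.105 mol/L

n(S2O3^2-) = 0.0218 × 0.234 = 5.10 × 10^-3 mol
n(I2) = n(S2O3^2-)/2 = 2.55 × 10^-3 mol
n(OCl^-) in the aliquot = 2.55 × 10^-3 mol (1:1 ratio)
[OCl^-] = 2.55 × 10^-3 / 0.0244 = 0.105 mol/L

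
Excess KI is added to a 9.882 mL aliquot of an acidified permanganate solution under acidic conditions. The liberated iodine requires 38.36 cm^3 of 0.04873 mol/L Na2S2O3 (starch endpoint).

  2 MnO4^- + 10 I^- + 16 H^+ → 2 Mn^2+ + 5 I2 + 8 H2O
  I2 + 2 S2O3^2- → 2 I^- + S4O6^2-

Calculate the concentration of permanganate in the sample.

n(S2O3^2-) = 0.03836 × 0.04873 = 1.869 × 10^-3 mol
n(I2) = n(S2O3^2-)/2 = 9.346 × 10^-4 mol
From the 2:5 ratio, n(MnO4^-) in the aliquot = 2/5 × 9.346 × 10^-4 = 3.739 × 10^-4 mol
[MnO4^-] = 3.739 × 10^-4 / 0.009882 = 0.03783 mol/L

0.03783 mol/L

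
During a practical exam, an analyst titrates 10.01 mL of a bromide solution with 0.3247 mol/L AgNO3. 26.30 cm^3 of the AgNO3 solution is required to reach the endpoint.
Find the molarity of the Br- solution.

0.8531 mol/L

Ag^+ + Br^- → AgBr(s)
n(AgNO3) = 0.02630 L × 0.3247 mol/L = 8.540 × 10^-3 mol
n(Br-) = 8.540 × 10^-3 mol (1:1 mole ratio)
[Br-] = 8.540 × 10^-3 mol / 0.01001 L = 0.8531 mol/L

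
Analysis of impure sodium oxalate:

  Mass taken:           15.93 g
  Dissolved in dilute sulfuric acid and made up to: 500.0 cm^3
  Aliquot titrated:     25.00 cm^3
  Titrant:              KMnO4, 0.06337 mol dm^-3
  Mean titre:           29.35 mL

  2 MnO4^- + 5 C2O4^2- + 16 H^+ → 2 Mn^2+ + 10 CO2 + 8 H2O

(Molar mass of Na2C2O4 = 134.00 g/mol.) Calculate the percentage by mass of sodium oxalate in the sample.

n(KMnO4) per titration = 0.02935 × 0.06337 = 1.860 × 10^-3 mol
From the 5:2 ratio, n(Na2C2O4) in each aliquot = 5/2 × 1.860 × 10^-3 = 4.650 × 10^-3 mol
n(Na2C2O4) in the whole flask = 4.650 × 10^-3 × 500.0/25.00 = 0.09300 mol
mass of Na2C2O4 = 0.09300 × 134.00 = 12.46 g
% Na2C2O4 = 12.46 / 15.93 × 100 = 78.23 %

78.23 %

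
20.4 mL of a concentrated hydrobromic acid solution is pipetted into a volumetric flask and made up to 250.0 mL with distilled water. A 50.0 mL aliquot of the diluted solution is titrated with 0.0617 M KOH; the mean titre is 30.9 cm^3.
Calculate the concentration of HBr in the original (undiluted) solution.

HBr + KOH → KBr + H2O
n(KOH) = 0.0309 × 0.0617 = 1.91 × 10^-3 mol
n(HBr) in the aliquot = 1.91 × 10^-3 mol (1:1 ratio)
[HBr]_dilute = 1.91 × 10^-3 / 0.0500 = 0.0381 mol/L
Dilution factor = 250.0 / 20.4 = 12.25
[HBr]_stock = 0.0381 × 12.25 = 0.467 mol/L

0.467 M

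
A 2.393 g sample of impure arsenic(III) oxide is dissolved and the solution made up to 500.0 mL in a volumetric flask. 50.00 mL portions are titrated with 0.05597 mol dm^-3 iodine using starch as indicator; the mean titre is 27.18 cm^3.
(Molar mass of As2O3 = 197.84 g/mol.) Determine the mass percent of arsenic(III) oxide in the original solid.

62.88 %

As2O3 + 2 I2 + 2 H2O → As2O5 + 4 HI
n(I2) per titration = 0.02718 × 0.05597 = 1.521 × 10^-3 mol
From the 1:2 ratio, n(As2O3) in each aliquot = 1/2 × 1.521 × 10^-3 = 7.606 × 10^-4 mol
n(As2O3) in the whole flask = 7.606 × 10^-4 × 500.0/50.00 = 7.606 × 10^-3 mol
mass of As2O3 = 7.606 × 10^-3 × 197.84 = 1.505 g
% As2O3 = 1.505 / 2.393 × 100 = 62.88 %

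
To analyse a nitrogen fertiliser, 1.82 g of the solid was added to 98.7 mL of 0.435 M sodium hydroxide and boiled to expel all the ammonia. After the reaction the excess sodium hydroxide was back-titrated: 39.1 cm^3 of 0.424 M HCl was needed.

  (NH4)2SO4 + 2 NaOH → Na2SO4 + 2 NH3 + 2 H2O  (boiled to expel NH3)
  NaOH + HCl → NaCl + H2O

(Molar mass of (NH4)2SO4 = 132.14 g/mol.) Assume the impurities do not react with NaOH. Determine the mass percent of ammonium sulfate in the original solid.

n(NaOH) added = 0.0987 × 0.435 = 0.0429 mol
n(HCl) used in back-titration = 0.0391 × 0.424 = 0.0166 mol
n(NaOH) left over = 0.0166 mol (1:1 ratio)
n(NaOH) consumed by analyte = 0.0429 − 0.0166 = 0.0264 mol
From the 1:2 ratio, n((NH4)2SO4) = 1/2 × 0.0264 = 0.0132 mol
mass of (NH4)2SO4 = 0.0132 × 132.14 = 1.74 g
% (NH4)2SO4 = 1.74 / 1.82 × 100 = 95.7 %

95.7 %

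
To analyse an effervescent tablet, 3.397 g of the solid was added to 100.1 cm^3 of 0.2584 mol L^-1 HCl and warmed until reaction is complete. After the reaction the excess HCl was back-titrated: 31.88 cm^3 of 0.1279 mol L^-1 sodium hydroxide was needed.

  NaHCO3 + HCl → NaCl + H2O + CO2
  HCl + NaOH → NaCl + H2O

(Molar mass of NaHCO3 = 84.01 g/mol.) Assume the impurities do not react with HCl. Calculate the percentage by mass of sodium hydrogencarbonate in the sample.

53.88 %

n(HCl) added = 0.1001 × 0.2584 = 0.02587 mol
n(NaOH) used in back-titration = 0.03188 × 0.1279 = 4.077 × 10^-3 mol
n(HCl) left over = 4.077 × 10^-3 mol (1:1 ratio)
n(HCl) consumed by analyte = 0.02587 − 4.077 × 10^-3 = 0.02179 mol
n(NaHCO3) = 0.02179 mol (1:1 ratio)
mass of NaHCO3 = 0.02179 × 84.01 = 1.830 g
% NaHCO3 = 1.830 / 3.397 × 100 = 53.88 %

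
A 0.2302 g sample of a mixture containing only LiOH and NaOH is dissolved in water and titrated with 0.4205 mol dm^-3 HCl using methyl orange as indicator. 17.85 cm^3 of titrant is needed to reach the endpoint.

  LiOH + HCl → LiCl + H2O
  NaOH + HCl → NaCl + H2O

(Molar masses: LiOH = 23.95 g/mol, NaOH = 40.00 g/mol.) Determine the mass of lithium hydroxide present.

0.1045 g

n(HCl) = 0.01785 × 0.4205 = 7.506 × 10^-3 mol
Let x = n(LiOH), y = n(NaOH).
Titrant: 1x + 1y = 7.506 × 10^-3;  mass: 23.95x + 40.00y = 0.2302
Solving, x = 4.364 × 10^-3 mol, y = 3.142 × 10^-3 mol
mass of LiOH = 4.364 × 10^-3 × 23.95 = 0.1045 g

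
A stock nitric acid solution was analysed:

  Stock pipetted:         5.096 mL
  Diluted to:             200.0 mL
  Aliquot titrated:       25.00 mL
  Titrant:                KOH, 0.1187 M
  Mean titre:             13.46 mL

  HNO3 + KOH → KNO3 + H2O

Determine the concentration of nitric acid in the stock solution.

2.508 M

n(KOH) = 0.01346 × 0.1187 = 1.598 × 10^-3 mol
n(HNO3) in the aliquot = 1.598 × 10^-3 mol (1:1 ratio)
[HNO3]_dilute = 1.598 × 10^-3 / 0.02500 = 0.06391 mol/L
Dilution factor = 200.0 / 5.096 = 39.25
[HNO3]_stock = 0.06391 × 39.25 = 2.508 mol/L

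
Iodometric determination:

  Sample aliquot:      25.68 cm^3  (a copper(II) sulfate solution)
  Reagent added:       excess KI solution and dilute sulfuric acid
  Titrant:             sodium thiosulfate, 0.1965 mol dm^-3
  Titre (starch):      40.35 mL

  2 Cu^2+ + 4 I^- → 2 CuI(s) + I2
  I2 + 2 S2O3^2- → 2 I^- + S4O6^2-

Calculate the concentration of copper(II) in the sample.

0.3088 mol/L

n(S2O3^2-) = 0.04035 × 0.1965 = 7.929 × 10^-3 mol
n(I2) = n(S2O3^2-)/2 = 3.964 × 10^-3 mol
From the 2:1 ratio, n(Cu2+) in the aliquot = 2/1 × 3.964 × 10^-3 = 7.929 × 10^-3 mol
[Cu2+] = 7.929 × 10^-3 / 0.02568 = 0.3088 mol/L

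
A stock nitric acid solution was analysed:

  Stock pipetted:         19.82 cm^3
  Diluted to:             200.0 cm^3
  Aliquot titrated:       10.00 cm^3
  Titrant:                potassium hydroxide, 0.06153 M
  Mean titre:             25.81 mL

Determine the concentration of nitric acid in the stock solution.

1.603 M

HNO3 + KOH → KNO3 + H2O
n(KOH) = 0.02581 × 0.06153 = 1.588 × 10^-3 mol
n(HNO3) in the aliquot = 1.588 × 10^-3 mol (1:1 ratio)
[HNO3]_dilute = 1.588 × 10^-3 / 0.01000 = 0.1588 mol/L
Dilution factor = 200.0 / 19.82 = 10.09
[HNO3]_stock = 0.1588 × 10.09 = 1.603 mol/L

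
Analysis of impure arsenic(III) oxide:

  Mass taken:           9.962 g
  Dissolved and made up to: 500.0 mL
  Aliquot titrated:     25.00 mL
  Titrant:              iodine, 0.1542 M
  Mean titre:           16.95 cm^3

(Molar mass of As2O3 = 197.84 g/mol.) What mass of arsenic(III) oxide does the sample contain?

5.171 g

As2O3 + 2 I2 + 2 H2O → As2O5 + 4 HI
n(I2) per titration = 0.01695 × 0.1542 = 2.614 × 10^-3 mol
From the 1:2 ratio, n(As2O3) in each aliquot = 1/2 × 2.614 × 10^-3 = 1.307 × 10^-3 mol
n(As2O3) in the whole flask = 1.307 × 10^-3 × 500.0/25.00 = 0.02614 mol
mass of As2O3 = 0.02614 × 197.84 = 5.171 g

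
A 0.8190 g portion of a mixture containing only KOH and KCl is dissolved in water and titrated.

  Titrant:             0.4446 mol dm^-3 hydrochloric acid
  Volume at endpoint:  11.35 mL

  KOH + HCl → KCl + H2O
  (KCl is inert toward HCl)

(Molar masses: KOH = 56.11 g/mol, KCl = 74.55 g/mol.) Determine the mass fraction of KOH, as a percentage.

34.57 %

n(HCl) = 0.01135 × 0.4446 = 5.046 × 10^-3 mol
Let x = n(KOH), y = n(KCl).
Titrant: 1x = 5.046 × 10^-3;  mass: 56.11x + 74.55y = 0.8190
Solving, x = 5.046 × 10^-3 mol, y = 7.188 × 10^-3 mol
mass of KOH = 5.046 × 10^-3 × 56.11 = 0.2831 g
% KOH = 0.2831 / 0.8190 × 100 = 34.57 %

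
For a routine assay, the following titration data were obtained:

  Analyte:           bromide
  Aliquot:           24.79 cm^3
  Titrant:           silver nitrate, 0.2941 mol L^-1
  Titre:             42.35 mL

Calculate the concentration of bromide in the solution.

Ag^+ + Br^- → AgBr(s)
n(AgNO3) = 0.04235 L × 0.2941 mol/L = 0.01246 mol
n(Br-) = 0.01246 mol (1:1 mole ratio)
[Br-] = 0.01246 mol / 0.02479 L = 0.5024 mol/L

0.5024 mol/L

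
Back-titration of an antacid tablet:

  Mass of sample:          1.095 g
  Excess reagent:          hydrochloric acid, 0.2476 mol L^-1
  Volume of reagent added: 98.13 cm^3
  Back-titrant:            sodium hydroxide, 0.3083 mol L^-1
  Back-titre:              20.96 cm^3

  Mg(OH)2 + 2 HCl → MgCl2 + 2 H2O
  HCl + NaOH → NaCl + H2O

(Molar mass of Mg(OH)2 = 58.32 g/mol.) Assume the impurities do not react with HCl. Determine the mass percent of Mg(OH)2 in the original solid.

n(HCl) added = 0.09813 × 0.2476 = 0.02430 mol
n(NaOH) used in back-titration = 0.02096 × 0.3083 = 6.462 × 10^-3 mol
n(HCl) left over = 6.462 × 10^-3 mol (1:1 ratio)
n(HCl) consumed by analyte = 0.02430 − 6.462 × 10^-3 = 0.01784 mol
From the 1:2 ratio, n(Mg(OH)2) = 1/2 × 0.01784 = 8.918 × 10^-3 mol
mass of Mg(OH)2 = 8.918 × 10^-3 × 58.32 = 0.5201 g
% Mg(OH)2 = 0.5201 / 1.095 × 100 = 47.49 %

47.49 %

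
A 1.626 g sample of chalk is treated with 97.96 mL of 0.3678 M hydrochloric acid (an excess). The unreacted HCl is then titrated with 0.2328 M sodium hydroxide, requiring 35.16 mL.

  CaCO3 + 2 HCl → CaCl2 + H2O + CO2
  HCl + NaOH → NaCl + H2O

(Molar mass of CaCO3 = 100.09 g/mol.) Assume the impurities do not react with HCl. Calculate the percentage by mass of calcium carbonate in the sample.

n(HCl) added = 0.09796 × 0.3678 = 0.03603 mol
n(NaOH) used in back-titration = 0.03516 × 0.2328 = 8.185 × 10^-3 mol
n(HCl) left over = 8.185 × 10^-3 mol (1:1 ratio)
n(HCl) consumed by analyte = 0.03603 − 8.185 × 10^-3 = 0.02784 mol
From the 1:2 ratio, n(CaCO3) = 1/2 × 0.02784 = 0.01392 mol
mass of CaCO3 = 0.01392 × 100.09 = 1.393 g
% CaCO3 = 1.393 / 1.626 × 100 = 85.70 %

85.70 %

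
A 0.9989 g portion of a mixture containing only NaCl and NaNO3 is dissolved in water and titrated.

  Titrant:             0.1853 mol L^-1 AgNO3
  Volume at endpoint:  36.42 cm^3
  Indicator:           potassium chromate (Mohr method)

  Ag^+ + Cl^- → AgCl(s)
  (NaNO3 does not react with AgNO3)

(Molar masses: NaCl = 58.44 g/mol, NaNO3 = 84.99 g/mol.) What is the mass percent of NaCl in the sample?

n(AgNO3) = 0.03642 × 0.1853 = 6.749 × 10^-3 mol
Let x = n(NaCl), y = n(NaNO3).
Titrant: 1x = 6.749 × 10^-3;  mass: 58.44x + 84.99y = 0.9989
Solving, x = 6.749 × 10^-3 mol, y = 7.113 × 10^-3 mol
mass of NaCl = 6.749 × 10^-3 × 58.44 = 0.3944 g
% NaCl = 0.3944 / 0.9989 × 100 = 39.48 %

39.48 %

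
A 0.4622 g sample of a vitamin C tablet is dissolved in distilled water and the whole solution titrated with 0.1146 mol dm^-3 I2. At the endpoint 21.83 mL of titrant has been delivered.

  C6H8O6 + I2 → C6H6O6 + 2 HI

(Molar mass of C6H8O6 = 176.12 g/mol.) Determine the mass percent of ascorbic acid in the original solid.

n(I2) = 0.02183 L × 0.1146 mol/L = 2.502 × 10^-3 mol
n(C6H8O6) = 2.502 × 10^-3 mol (1:1 ratio)
mass of C6H8O6 = 2.502 × 10^-3 × 176.12 g/mol = 0.4406 g
% C6H8O6 = 0.4406 / 0.4622 × 100 = 95.33 %

95.33 %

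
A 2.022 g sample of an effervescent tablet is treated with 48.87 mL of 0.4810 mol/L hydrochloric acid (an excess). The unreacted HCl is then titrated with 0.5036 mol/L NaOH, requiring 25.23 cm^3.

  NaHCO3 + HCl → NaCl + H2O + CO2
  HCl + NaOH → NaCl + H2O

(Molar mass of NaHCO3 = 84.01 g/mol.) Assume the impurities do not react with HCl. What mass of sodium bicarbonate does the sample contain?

0.9074 g

n(HCl) added = 0.04887 × 0.4810 = 0.02351 mol
n(NaOH) used in back-titration = 0.02523 × 0.5036 = 0.01271 mol
n(HCl) left over = 0.01271 mol (1:1 ratio)
n(HCl) consumed by analyte = 0.02351 − 0.01271 = 0.01080 mol
n(NaHCO3) = 0.01080 mol (1:1 ratio)
mass of NaHCO3 = 0.01080 × 84.01 = 0.9074 g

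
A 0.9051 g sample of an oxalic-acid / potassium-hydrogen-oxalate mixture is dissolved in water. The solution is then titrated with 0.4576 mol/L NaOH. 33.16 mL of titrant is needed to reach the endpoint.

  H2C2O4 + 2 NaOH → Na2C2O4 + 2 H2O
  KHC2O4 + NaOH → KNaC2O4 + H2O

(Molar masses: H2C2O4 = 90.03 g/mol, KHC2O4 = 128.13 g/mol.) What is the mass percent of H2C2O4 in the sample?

n(NaOH) = 0.03316 × 0.4576 = 0.01517 mol
Let x = n(H2C2O4), y = n(KHC2O4).
Titrant: 2x + 1y = 0.01517;  mass: 90.03x + 128.13y = 0.9051
Solving, x = 6.251 × 10^-3 mol, y = 2.671 × 10^-3 mol
mass of H2C2O4 = 6.251 × 10^-3 × 90.03 = 0.5628 g
% H2C2O4 = 0.5628 / 0.9051 × 100 = 62.18 %

62.18 %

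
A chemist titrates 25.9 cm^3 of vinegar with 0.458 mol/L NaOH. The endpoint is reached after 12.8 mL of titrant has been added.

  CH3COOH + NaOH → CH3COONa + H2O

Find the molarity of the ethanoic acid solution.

n(NaOH) = 0.0128 L × 0.458 mol/L = 5.86 × 10^-3 mol
n(CH3COOH) = 5.86 × 10^-3 mol (1:1 mole ratio)
[CH3COOH] = 5.86 × 10^-3 mol / 0.0259 L = 0.226 mol/L

0.226 mol/L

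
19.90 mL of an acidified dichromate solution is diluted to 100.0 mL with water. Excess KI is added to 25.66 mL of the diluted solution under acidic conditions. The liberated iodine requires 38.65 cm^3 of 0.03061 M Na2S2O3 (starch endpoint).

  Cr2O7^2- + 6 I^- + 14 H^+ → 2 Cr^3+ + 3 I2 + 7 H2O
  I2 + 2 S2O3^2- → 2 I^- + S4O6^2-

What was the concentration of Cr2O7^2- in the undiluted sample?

0.03861 M

n(S2O3^2-) = 0.03865 × 0.03061 = 1.183 × 10^-3 mol
n(I2) = n(S2O3^2-)/2 = 5.915 × 10^-4 mol
From the 1:3 ratio, n(Cr2O7^2-) in the aliquot = 1/3 × 5.915 × 10^-4 = 1.972 × 10^-4 mol
[Cr2O7^2-]_dilute = 1.972 × 10^-4 / 0.02566 = 0.007684 mol/L
[Cr2O7^2-]_original = 0.007684 × 100.0/19.90 = 0.03861 mol/L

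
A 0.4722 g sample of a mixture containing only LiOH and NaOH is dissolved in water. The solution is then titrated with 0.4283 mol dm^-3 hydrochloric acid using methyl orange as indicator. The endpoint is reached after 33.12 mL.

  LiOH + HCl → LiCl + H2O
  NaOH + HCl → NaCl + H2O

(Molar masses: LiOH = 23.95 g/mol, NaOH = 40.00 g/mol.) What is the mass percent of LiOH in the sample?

n(HCl) = 0.03312 × 0.4283 = 0.01419 mol
Let x = n(LiOH), y = n(NaOH).
Titrant: 1x + 1y = 0.01419;  mass: 23.95x + 40.00y = 0.4722
Solving, x = 5.932 × 10^-3 mol, y = 8.253 × 10^-3 mol
mass of LiOH = 5.932 × 10^-3 × 23.95 = 0.1421 g
% LiOH = 0.1421 / 0.4722 × 100 = 30.09 %

30.09 %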